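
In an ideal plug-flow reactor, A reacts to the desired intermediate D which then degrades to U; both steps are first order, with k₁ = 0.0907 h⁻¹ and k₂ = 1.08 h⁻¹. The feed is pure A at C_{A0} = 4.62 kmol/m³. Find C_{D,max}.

0.309 kmol/m³

At the optimum, C_{D,max}/C_{A0} = (k₁/k₂)^[k₂/(k₂−k₁)].
= (0.0907/1.08)^(1.08/(1.08−0.0907)) = (0.08398)^(1.092) = 0.06692.
C_{D,max} = 0.06692×4.62 = 0.309 kmol/m³.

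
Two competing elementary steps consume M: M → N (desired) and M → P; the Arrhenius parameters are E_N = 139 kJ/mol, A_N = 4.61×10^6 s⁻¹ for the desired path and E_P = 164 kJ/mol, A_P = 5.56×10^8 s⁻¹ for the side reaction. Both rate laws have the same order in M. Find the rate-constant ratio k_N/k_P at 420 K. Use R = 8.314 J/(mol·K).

Since both paths have the same order in M, the concentration cancels and S_{N/P} = k_N/k_P = (A_N/A_P)·exp[(E_P−E_N)/(RT)].
(E_P−E_N)/(RT) = (164−139)×10³/(8.314×420) = 25000/3492 = 7.159.
k_N/k_P = (4.61×10^6/5.56×10^8)·exp(7.159) = 0.008291 × 1286 = 10.7.
Since E_N < E_P, lowering the temperature improves selectivity toward N.

10.7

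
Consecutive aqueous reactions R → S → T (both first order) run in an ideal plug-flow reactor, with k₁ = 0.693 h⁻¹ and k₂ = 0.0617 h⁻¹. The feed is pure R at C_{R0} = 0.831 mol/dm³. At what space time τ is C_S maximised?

The intermediate peaks when r₁ = r₂, i.e. k₁e^(−k₁τ) = k₂e^(−k₂τ), giving τ_opt = ln(k₂/k₁)/(k₂−k₁).
= ln(0.0617/0.693)/(0.0617−0.693) = ln(0.08903)/-0.6313 = -2.419/-0.6313 = 3.83 h.

3.83 h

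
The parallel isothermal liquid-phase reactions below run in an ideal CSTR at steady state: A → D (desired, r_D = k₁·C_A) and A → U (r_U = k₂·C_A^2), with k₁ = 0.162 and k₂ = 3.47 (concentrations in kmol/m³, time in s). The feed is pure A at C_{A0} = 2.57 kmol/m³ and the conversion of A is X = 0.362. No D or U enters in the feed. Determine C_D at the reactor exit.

Exit C_A = C_{A0}(1−X) = 2.57×0.638 = 1.640 kmol/m³.
Rates in a CSTR are evaluated at the outlet concentration: r_D = 0.162×1.640 = 0.2656, r_U = 3.47×1.640^2 = 9.329.
Fraction of consumed A going to D: r_D/(r_D+r_U) = 0.02768.
C_D = 0.02768·C_{A0}·X = 0.02768×2.57×0.362 = 0.0258 kmol/m³.

0.0258 kmol/m³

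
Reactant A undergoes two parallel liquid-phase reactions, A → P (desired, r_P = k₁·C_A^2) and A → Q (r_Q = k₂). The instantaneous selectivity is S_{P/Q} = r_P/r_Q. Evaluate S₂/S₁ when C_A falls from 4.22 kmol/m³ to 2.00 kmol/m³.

S_{P/Q} = (k₁/k₂)·C_A^2, so S₂/S₁ = (C_{A,2}/C_{A,1})^2.
= (2.00/4.22)^2 = (0.4739)^2 = 0.225.

0.225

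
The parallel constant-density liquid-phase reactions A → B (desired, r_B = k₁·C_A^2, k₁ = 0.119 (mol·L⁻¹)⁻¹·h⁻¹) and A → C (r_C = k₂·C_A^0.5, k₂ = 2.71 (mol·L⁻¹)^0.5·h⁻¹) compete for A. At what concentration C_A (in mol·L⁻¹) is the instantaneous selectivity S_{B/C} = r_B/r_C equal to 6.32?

S_{B/C} = (k₁/k₂)·C_A^1.5 ⇒ C_A = (S·k₂/k₁)^(1/1.5).
= (6.32×2.71/0.119)^(0.6667) = (143.9)^(0.6667) = 27.5 mol·L⁻¹.

27.5 mol·L⁻¹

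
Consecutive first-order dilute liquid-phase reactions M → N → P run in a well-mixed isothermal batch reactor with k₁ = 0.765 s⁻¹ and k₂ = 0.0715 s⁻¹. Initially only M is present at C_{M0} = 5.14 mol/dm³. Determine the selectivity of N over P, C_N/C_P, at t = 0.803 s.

31.3

For first-order series with pure M initially, C_N(t) = k₁C_{M0}/(k₂−k₁)·(e^(−k₁t) − e^(−k₂t)).
e^(−k₁t) = e^(−0.765×0.803) = e^(−0.6143) = 0.5410; e^(−k₂t) = e^(−0.05741) = 0.9442.
C_N = 0.765×5.14/(0.0715−0.765) × (0.5410−0.9442) = (-5.670)×(-0.4032) = 2.286 mol/dm³.
C_M = C_{M0}e^(−k₁t) = 2.781 mol/dm³, so C_P = C_{M0}−C_M−C_N = 0.07314 mol/dm³; C_N/C_P = 31.3.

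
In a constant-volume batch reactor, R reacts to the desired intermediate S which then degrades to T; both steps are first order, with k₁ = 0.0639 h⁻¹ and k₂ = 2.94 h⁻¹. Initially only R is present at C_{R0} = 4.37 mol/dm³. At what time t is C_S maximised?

For first-order series the maximum of C_S occurs at t_opt = ln(k₂/k₁)/(k₂−k₁).
= ln(2.94/0.0639)/(2.94−0.0639) = ln(46.01)/2.876 = 3.829/2.876 = 1.33 h.

1.33 h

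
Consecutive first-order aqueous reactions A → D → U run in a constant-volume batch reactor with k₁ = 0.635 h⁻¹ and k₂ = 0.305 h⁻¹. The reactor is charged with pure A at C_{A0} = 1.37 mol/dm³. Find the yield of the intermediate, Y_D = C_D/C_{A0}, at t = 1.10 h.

0.419

The intermediate concentration in a first-order A→B→C sequence is C_D = k₁C_{A0}(e^(−k₁t) − e^(−k₂t))/(k₂−k₁).
e^(−k₁t) = e^(−0.635×1.10) = e^(−0.6985) = 0.4973; e^(−k₂t) = e^(−0.3355) = 0.7150.
C_D = 0.635×1.37/(0.305−0.635) × (0.4973−0.7150) = (-2.636)×(-0.2176) = 0.5738 mol/dm³.
Y_D = C_D/C_{A0} = 0.5738/1.37 = 0.419.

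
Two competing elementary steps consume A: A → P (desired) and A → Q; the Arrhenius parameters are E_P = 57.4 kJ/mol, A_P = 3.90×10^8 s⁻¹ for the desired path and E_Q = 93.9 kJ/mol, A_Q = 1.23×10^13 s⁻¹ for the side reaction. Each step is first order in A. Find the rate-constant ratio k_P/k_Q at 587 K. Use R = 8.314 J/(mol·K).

With equal orders, S_{P/Q} = k_P/k_Q = (A_P/A_Q)·exp[(E_Q−E_P)/(RT)].
(E_Q−E_P)/(RT) = (93.9−57.4)×10³/(8.314×587) = 36500/4880 = 7.479.
k_P/k_Q = (3.90×10^8/1.23×10^13)·exp(7.479) = 3.171×10^-5 × 1771 = 0.0561.

0.0561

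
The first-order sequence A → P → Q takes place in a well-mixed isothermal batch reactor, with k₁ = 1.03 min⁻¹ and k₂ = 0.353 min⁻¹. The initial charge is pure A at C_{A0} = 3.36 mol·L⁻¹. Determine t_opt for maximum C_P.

1.58 min

For first-order series the maximum of C_P occurs at t_opt = ln(k₂/k₁)/(k₂−k₁).
= ln(0.353/1.03)/(0.353−1.03) = ln(0.3427)/-0.6770 = -1.071/-0.6770 = 1.58 min.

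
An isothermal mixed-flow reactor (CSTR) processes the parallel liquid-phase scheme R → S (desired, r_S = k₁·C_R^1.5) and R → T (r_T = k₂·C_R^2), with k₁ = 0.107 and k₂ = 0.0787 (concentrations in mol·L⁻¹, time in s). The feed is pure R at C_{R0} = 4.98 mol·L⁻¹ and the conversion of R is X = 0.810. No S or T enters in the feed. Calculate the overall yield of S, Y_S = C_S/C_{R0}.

Exit C_R = C_{R0}(1−X) = 4.98×0.190 = 0.9462 mol·L⁻¹.
In a CSTR the entire volume is at exit conditions, so r_S = 0.107×0.9462^1.5 = 0.09848 and r_T = 0.0787×0.9462^2 = 0.07046.
Fraction of consumed R going to S: r_S/(r_S+r_T) = 0.5829.
C_S = 0.5829·C_{R0}·X = 0.5829×4.98×0.810 = 2.35 mol·L⁻¹; Y_S = C_S/C_{R0} = 0.472.

0.472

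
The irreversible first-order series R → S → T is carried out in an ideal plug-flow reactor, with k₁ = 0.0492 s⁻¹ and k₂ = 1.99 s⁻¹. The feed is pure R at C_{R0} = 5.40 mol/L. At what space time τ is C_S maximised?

1.91 s

Setting dC_S/dτ = 0 gives τ_opt = ln(k₂/k₁)/(k₂−k₁).
= ln(1.99/0.0492)/(1.99−0.0492) = ln(40.45)/1.941 = 3.700/1.941 = 1.91 s.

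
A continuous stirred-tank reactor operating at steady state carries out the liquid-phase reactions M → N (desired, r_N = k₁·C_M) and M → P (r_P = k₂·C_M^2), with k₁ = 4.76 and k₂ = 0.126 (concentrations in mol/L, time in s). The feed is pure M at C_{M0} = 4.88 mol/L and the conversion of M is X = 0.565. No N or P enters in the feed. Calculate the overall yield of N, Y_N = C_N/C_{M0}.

Exit C_M = C_{M0}(1−X) = 4.88×0.435 = 2.123 mol/L.
A CSTR operates uniformly at the exit composition, giving r_N = 10.10 and r_P = 0.5678 (each k·C_M^n at C_M = 2.123).
Fraction of consumed M going to N: r_N/(r_N+r_P) = 0.9468.
C_N = 0.9468·C_{M0}·X = 0.9468×4.88×0.565 = 2.61 mol/L; Y_N = C_N/C_{M0} = 0.535.

0.535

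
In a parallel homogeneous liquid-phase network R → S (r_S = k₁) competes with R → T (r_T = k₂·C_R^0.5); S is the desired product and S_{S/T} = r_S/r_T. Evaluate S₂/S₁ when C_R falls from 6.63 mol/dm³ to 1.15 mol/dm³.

S_{S/T} = (k₁/k₂)·C_R^-0.5, so S₂/S₁ = (C_{R,2}/C_{R,1})^-0.5.
= (1.15/6.63)^(-0.5) = (0.1735)^(-0.5) = 2.40.
Selectivity toward S rises as C_R falls — low-concentration operation is favoured.

2.40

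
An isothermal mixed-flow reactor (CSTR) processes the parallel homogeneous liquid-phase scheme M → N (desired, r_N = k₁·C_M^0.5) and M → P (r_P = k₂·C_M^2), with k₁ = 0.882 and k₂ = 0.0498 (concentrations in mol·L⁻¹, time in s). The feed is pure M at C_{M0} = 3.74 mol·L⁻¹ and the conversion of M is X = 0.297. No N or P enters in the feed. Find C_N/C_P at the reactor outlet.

Exit C_M = C_{M0}(1−X) = 3.74×0.703 = 2.629 mol·L⁻¹.
In a CSTR the entire volume is at exit conditions, so r_N = 0.882×2.629^0.5 = 1.430 and r_P = 0.0498×2.629^2 = 0.3443.
Overall selectivity = C_N/C_P = r_Nτ/(r_Pτ) = r_N/r_P = 4.15.

4.15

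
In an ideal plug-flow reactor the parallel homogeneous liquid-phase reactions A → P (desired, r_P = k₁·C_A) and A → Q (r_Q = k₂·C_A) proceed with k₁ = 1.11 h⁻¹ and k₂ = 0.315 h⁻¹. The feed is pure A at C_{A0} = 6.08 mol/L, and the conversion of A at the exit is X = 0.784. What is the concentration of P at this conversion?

C_A = C_{A0}(1−X) = 1.313 mol/L.
Both paths are first order in A, so the instantaneous fraction to P is constant: dC_P/d(−C_A) = k₁/(k₁+k₂) = 0.7789.
C_P = 0.7789·(C_{A0}−C_A) = 0.7789×4.767 = 3.71 mol/L.

3.71 mol/L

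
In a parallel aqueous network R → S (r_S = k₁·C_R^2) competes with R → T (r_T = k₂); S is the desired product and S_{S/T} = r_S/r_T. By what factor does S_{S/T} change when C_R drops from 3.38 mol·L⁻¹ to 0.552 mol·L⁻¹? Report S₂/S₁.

S_{S/T} = (k₁/k₂)·C_R^2, so S₂/S₁ = (C_{R,2}/C_{R,1})^2.
= (0.552/3.38)^2 = (0.1633)^2 = 0.0267.
Selectivity toward S falls as C_R falls — high-concentration operation is favoured.

0.0267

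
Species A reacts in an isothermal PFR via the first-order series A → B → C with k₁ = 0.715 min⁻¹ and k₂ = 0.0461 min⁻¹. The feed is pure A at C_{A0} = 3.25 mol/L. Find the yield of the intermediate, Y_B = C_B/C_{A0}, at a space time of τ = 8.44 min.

0.722

For first-order series with pure A initially, C_B(τ) = k₁C_{A0}/(k₂−k₁)·(e^(−k₁τ) − e^(−k₂τ)).
e^(−k₁τ) = e^(−0.715×8.44) = e^(−6.035) = 0.002394; e^(−k₂τ) = e^(−0.3891) = 0.6777.
C_B = 0.715×3.25/(0.0461−0.715) × (0.002394−0.6777) = (-3.474)×(-0.6753) = 2.346 mol/L.
Y_B = C_B/C_{A0} = 2.346/3.25 = 0.722.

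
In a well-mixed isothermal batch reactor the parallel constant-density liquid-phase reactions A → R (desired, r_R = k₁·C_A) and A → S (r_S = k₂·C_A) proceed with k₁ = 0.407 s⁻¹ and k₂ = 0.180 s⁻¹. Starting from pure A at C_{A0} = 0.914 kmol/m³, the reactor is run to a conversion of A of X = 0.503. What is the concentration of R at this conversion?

C_A = C_{A0}(1−X) = 0.4543 kmol/m³.
Both paths are first order in A, so the instantaneous fraction to R is constant: dC_R/d(−C_A) = k₁/(k₁+k₂) = 0.6934.
C_R = 0.6934·(C_{A0}−C_A) = 0.6934×0.4597 = 0.319 kmol/m³.

0.319 kmol/m³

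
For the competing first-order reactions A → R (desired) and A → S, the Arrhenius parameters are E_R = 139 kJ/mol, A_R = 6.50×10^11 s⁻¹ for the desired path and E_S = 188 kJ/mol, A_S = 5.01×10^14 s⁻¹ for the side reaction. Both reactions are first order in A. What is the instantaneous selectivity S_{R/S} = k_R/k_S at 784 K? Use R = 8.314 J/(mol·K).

Since both paths have the same order in A, the concentration cancels and S_{R/S} = k_R/k_S = (A_R/A_S)·exp[(E_S−E_R)/(RT)].
(E_S−E_R)/(RT) = (188−139)×10³/(8.314×784) = 49000/6518 = 7.517.
k_R/k_S = (6.50×10^11/5.01×10^14)·exp(7.517) = 0.001297 × 1840 = 2.39.

2.39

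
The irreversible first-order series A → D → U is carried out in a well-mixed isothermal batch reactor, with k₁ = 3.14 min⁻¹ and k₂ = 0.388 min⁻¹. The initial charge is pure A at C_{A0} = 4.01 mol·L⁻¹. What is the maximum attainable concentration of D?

For a first-order series the maximum intermediate yield is C_{D,max}/C_{A0} = (k₁/k₂)^[k₂/(k₂−k₁)].
= (3.14/0.388)^(0.388/(0.388−3.14)) = (8.093)^(-0.1410) = 0.7447.
C_{D,max} = 0.7447×4.01 = 2.99 mol·L⁻¹.

2.99 mol·L⁻¹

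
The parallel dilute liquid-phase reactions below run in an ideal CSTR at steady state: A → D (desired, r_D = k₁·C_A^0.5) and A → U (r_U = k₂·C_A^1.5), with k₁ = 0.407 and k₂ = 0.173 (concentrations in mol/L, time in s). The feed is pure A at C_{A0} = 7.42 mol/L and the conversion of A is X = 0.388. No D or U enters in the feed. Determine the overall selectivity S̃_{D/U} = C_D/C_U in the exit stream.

Exit C_A = C_{A0}(1−X) = 7.42×0.612 = 4.541 mol/L.
A CSTR operates uniformly at the exit composition, giving r_D = 0.8673 and r_U = 1.674 (each k·C_A^n at C_A = 4.541).
Overall selectivity = C_D/C_U = r_Dτ/(r_Uτ) = r_D/r_U = 0.518.

0.518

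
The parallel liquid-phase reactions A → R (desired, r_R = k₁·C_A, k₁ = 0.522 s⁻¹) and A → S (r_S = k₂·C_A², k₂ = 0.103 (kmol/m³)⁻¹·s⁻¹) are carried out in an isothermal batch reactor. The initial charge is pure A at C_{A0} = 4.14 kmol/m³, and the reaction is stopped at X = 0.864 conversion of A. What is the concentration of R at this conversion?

C_A = C_{A0}(1−X) = 0.5630 kmol/m³.
Along a PFR/batch, dC_R/dC_A = −r_R/(r_R+r_S) = −k₁/(k₁+k₂·C_A).
Integrating from C_{A0} to C_A: C_R = (0.522/0.103)·ln[(0.522+0.103·4.14)/(0.522+0.103·0.563)] = 5.068·ln(0.9484/0.5800) = 2.492 kmol/m³.

2.49 kmol/m³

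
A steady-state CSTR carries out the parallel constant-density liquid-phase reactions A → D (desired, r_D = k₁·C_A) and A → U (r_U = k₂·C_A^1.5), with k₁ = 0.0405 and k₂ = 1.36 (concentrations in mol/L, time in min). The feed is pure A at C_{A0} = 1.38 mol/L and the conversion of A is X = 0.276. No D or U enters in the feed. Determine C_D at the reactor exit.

0.0110 mol/L

Exit C_A = C_{A0}(1−X) = 1.38×0.724 = 0.9991 mol/L.
Rates in a CSTR are evaluated at the outlet concentration: r_D = 0.0405×0.9991 = 0.04046, r_U = 1.36×0.9991^1.5 = 1.358.
Fraction of consumed A going to D: r_D/(r_D+r_U) = 0.02893.
C_D = 0.02893·C_{A0}·X = 0.02893×1.38×0.276 = 0.0110 mol/L.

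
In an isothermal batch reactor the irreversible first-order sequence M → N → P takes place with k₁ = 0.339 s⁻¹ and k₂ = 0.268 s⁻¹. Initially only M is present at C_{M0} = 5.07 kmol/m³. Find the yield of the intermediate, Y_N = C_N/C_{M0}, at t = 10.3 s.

For first-order series with pure M initially, C_N(t) = k₁C_{M0}/(k₂−k₁)·(e^(−k₁t) − e^(−k₂t)).
e^(−k₁t) = e^(−0.339×10.3) = e^(−3.492) = 0.03045; e^(−k₂t) = e^(−2.760) = 0.06327.
C_N = 0.339×5.07/(0.268−0.339) × (0.03045−0.06327) = (-24.21)×(-0.03282) = 0.7944 kmol/m³.
Y_N = C_N/C_{M0} = 0.7944/5.07 = 0.157.

0.157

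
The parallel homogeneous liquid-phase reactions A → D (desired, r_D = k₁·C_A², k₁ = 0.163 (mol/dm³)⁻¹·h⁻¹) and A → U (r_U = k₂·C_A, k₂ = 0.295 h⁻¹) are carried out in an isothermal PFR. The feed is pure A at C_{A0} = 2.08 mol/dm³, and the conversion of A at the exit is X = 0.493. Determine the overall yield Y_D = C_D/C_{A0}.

C_A = C_{A0}(1−X) = 1.055 mol/dm³.
Along a PFR/batch, dC_U/dC_A = −r_U/(r_D+r_U) = −k₂/(k₂+k₁·C_A).
Integrating from C_{A0} to C_A: C_U = (0.295/0.163)·ln[(0.295+0.163·2.08)/(0.295+0.163·1.05)] = 1.810·ln(0.6340/0.4669) = 0.5538 mol/dm³.
Then C_D = (C_{A0}−C_A) − C_U = 1.025 − 0.5538 = 0.4716 mol/dm³.
Y_D = C_D/C_{A0} = 0.4716/2.08 = 0.227.

0.227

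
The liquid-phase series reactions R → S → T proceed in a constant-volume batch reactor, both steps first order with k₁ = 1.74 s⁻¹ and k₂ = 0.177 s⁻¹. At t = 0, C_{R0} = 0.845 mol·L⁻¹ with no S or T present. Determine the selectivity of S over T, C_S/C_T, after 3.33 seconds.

1.60

Solving the coupled first-order balances gives C_S(t) = [k₁/(k₂−k₁)]·C_{R0}·(e^(−k₁t) − e^(−k₂t)).
e^(−k₁t) = e^(−1.74×3.33) = e^(−5.794) = 0.003045; e^(−k₂t) = e^(−0.5894) = 0.5547.
C_S = 1.74×0.845/(0.177−1.74) × (0.003045−0.5547) = (-0.9407)×(-0.5516) = 0.5189 mol·L⁻¹.
C_R = C_{R0}e^(−k₁t) = 0.002573 mol·L⁻¹, so C_T = C_{R0}−C_R−C_S = 0.3235 mol·L⁻¹; C_S/C_T = 1.60.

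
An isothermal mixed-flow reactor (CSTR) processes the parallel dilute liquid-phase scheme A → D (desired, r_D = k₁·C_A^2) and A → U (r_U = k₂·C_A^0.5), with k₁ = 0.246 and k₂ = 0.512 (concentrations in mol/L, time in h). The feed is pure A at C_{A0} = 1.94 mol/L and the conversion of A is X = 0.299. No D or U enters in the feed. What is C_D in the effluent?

0.251 mol/L

Exit C_A = C_{A0}(1−X) = 1.94×0.701 = 1.360 mol/L.
In a CSTR the entire volume is at exit conditions, so r_D = 0.246×1.360^2 = 0.4550 and r_U = 0.512×1.360^0.5 = 0.5971.
Fraction of consumed A going to D: r_D/(r_D+r_U) = 0.4325.
C_D = 0.4325·C_{A0}·X = 0.4325×1.94×0.299 = 0.251 mol/L.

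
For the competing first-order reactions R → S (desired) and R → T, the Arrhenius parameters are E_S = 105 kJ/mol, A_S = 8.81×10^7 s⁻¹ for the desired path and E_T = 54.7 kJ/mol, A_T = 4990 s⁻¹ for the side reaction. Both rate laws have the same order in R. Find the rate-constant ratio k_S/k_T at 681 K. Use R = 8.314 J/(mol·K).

2.45

Since both paths have the same order in R, the concentration cancels and S_{S/T} = k_S/k_T = (A_S/A_T)·exp[(E_T−E_S)/(RT)].
(E_T−E_S)/(RT) = (54.7−105)×10³/(8.314×681) = -50300/5662 = -8.884.
k_S/k_T = (8.81×10^7/4990)·exp(-8.884) = 17655 × 1.386×10^-4 = 2.45.
Since E_S > E_T, raising the temperature improves selectivity toward S.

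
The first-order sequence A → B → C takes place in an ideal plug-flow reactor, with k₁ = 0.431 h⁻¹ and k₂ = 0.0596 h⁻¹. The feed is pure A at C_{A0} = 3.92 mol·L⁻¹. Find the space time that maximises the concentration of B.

The intermediate peaks when r₁ = r₂, i.e. k₁e^(−k₁τ) = k₂e^(−k₂τ), giving τ_opt = ln(k₂/k₁)/(k₂−k₁).
= ln(0.0596/0.431)/(0.0596−0.431) = ln(0.1383)/-0.3714 = -1.978/-0.3714 = 5.33 h.

5.33 h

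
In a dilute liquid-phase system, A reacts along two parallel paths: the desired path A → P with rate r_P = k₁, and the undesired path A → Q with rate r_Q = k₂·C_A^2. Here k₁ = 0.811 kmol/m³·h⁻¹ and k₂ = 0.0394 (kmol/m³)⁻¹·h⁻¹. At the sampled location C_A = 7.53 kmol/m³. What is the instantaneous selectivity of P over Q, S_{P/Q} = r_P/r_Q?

0.363

S_{P/Q} = r_P/r_Q = (k₁)/(k₂·C_A^2) = (k₁/k₂)·C_A^-2.
= (0.811) / (0.0394×7.530^2) = 0.8110/2.234 = 0.363.
The undesired path is higher order in A, so low C_A (CSTR or dilute feed) favours P.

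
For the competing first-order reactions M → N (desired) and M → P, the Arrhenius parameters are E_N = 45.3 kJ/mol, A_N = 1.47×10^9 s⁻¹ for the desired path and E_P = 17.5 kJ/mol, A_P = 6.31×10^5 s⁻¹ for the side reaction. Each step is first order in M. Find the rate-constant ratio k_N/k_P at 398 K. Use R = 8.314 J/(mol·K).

0.523

Since both paths have the same order in M, the concentration cancels and S_{N/P} = k_N/k_P = (A_N/A_P)·exp[(E_P−E_N)/(RT)].
(E_P−E_N)/(RT) = (17.5−45.3)×10³/(8.314×398) = -27800/3309 = -8.401.
k_N/k_P = (1.47×10^9/6.31×10^5)·exp(-8.401) = 2330 × 2.246×10^-4 = 0.523.
Since E_N > E_P, raising the temperature improves selectivity toward N.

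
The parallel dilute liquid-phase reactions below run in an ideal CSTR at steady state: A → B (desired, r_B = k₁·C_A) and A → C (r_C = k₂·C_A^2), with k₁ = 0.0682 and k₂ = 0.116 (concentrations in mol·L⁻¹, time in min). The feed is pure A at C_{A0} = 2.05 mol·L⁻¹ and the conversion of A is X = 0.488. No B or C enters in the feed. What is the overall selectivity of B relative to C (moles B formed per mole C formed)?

Exit C_A = C_{A0}(1−X) = 2.05×0.512 = 1.050 mol·L⁻¹.
In a CSTR the entire volume is at exit conditions, so r_B = 0.0682×1.050 = 0.07158 and r_C = 0.116×1.050^2 = 0.1278.
Overall selectivity = C_B/C_C = r_Bτ/(r_Cτ) = r_B/r_C = 0.560.

0.560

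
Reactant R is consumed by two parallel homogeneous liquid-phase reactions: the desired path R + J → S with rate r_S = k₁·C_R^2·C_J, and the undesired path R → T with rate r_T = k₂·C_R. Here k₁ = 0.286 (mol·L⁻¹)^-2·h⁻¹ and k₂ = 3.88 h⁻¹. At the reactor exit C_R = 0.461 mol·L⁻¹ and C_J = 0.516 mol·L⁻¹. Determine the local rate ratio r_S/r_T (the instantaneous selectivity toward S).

0.0175

S_{S/T} = r_S/r_T = (k₁·C_R^2·C_J)/(k₂·C_R) = (k₁/k₂)·C_R·C_J.
= (0.286×0.4610^2×0.5160) / (3.88×0.4610) = 0.03136/1.789 = 0.0175.
Since the desired path is higher order in R, keeping C_R high (PFR or concentrated feed) favours S.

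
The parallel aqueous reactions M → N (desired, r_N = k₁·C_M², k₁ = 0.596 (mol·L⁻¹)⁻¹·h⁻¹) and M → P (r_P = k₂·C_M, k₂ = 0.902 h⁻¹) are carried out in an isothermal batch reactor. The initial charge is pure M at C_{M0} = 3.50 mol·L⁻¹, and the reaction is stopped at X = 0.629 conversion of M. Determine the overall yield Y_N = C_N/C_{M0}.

C_M = C_{M0}(1−X) = 1.298 mol·L⁻¹.
Along a PFR/batch, dC_P/dC_M = −r_P/(r_N+r_P) = −k₂/(k₂+k₁·C_M).
Integrating from C_{M0} to C_M: C_P = (0.902/0.596)·ln[(0.902+0.596·3.50)/(0.902+0.596·1.30)] = 1.513·ln(2.988/1.676) = 0.8751 mol·L⁻¹.
Then C_N = (C_{M0}−C_M) − C_P = 2.202 − 0.8751 = 1.326 mol·L⁻¹.
Y_N = C_N/C_{M0} = 1.326/3.50 = 0.379.

0.379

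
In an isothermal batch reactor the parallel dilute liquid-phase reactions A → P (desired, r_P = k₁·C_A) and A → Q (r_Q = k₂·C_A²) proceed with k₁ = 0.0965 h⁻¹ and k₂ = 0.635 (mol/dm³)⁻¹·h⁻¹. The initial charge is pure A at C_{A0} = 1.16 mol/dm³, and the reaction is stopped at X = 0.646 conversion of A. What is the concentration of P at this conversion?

C_A = C_{A0}(1−X) = 0.4106 mol/dm³.
Along a PFR/batch, dC_P/dC_A = −r_P/(r_P+r_Q) = −k₁/(k₁+k₂·C_A).
Integrating from C_{A0} to C_A: C_P = (0.0965/0.635)·ln[(0.0965+0.635·1.16)/(0.0965+0.635·0.411)] = 0.1520·ln(0.8331/0.3573) = 0.1287 mol/dm³.

0.129 mol/dm³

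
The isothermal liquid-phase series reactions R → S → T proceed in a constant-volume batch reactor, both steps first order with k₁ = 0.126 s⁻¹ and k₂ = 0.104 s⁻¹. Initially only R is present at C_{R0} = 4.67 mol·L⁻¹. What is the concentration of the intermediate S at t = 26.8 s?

0.734 mol·L⁻¹

The intermediate concentration in a first-order A→B→C sequence is C_S = k₁C_{R0}(e^(−k₁t) − e^(−k₂t))/(k₂−k₁).
e^(−k₁t) = e^(−0.126×26.8) = e^(−3.377) = 0.03416; e^(−k₂t) = e^(−2.787) = 0.06159.
C_S = 0.126×4.67/(0.104−0.126) × (0.03416−0.06159) = (-26.75)×(-0.02744) = 0.7338 mol·L⁻¹.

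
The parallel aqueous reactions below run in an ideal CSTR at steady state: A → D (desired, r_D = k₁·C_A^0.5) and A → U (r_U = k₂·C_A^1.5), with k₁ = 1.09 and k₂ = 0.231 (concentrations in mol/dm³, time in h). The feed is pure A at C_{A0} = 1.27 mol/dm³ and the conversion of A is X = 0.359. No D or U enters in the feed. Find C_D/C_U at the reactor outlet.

5.80

Exit C_A = C_{A0}(1−X) = 1.27×0.641 = 0.8141 mol/dm³.
Rates in a CSTR are evaluated at the outlet concentration: r_D = 1.09×0.8141^0.5 = 0.9835, r_U = 0.231×0.8141^1.5 = 0.1697.
Overall selectivity = C_D/C_U = r_Dτ/(r_Uτ) = r_D/r_U = 5.80.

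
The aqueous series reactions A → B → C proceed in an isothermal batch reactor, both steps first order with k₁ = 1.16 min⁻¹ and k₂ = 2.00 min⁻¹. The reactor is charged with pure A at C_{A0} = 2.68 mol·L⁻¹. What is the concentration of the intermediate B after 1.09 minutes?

0.627 mol·L⁻¹

The intermediate concentration in a first-order A→B→C sequence is C_B = k₁C_{A0}(e^(−k₁t) − e^(−k₂t))/(k₂−k₁).
e^(−k₁t) = e^(−1.16×1.09) = e^(−1.264) = 0.2824; e^(−k₂t) = e^(−2.180) = 0.1130.
C_B = 1.16×2.68/(2.00−1.16) × (0.2824−0.1130) = 3.701×0.1694 = 0.6268 mol·L⁻¹.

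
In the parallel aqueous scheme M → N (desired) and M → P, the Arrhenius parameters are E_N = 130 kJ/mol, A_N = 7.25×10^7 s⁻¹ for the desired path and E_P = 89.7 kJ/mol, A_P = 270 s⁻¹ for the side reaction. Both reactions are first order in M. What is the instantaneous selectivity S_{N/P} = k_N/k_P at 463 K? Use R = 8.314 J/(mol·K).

7.63

Since both paths have the same order in M, the concentration cancels and S_{N/P} = k_N/k_P = (A_N/A_P)·exp[(E_P−E_N)/(RT)].
(E_P−E_N)/(RT) = (89.7−130)×10³/(8.314×463) = -40300/3849 = -10.47.
k_N/k_P = (7.25×10^7/270)·exp(-10.47) = 2.685×10^5 × 2.840×10^-5 = 7.63.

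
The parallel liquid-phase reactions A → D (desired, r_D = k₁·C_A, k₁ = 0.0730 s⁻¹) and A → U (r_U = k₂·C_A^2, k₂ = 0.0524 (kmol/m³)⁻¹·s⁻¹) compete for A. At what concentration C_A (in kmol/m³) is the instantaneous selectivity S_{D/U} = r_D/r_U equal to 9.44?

0.148 kmol/m³

S_{D/U} = (k₁/k₂)·C_A⁻¹ ⇒ C_A = (S·k₂/k₁)^(-1).
= (9.44×0.0524/0.0730)^(-1) = (6.776)^(-1) = 0.148 kmol/m³.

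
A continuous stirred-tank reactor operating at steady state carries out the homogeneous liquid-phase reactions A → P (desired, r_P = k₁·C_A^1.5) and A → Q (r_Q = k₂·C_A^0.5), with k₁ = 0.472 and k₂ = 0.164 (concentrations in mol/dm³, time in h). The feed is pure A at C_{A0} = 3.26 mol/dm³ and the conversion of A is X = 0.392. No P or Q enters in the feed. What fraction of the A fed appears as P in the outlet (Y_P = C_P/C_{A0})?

0.334

Exit C_A = C_{A0}(1−X) = 3.26×0.608 = 1.982 mol/dm³.
In a CSTR the entire volume is at exit conditions, so r_P = 0.472×1.982^1.5 = 1.317 and r_Q = 0.164×1.982^0.5 = 0.2309.
Fraction of consumed A going to P: r_P/(r_P+r_Q) = 0.8508.
C_P = 0.8508·C_{A0}·X = 0.8508×3.26×0.392 = 1.09 mol/dm³; Y_P = C_P/C_{A0} = 0.334.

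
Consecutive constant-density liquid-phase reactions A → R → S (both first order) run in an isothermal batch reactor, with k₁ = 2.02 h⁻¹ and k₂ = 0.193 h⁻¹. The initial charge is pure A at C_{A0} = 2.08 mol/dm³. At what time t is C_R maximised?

The intermediate peaks when r₁ = r₂, i.e. k₁e^(−k₁t) = k₂e^(−k₂t), giving t_opt = ln(k₂/k₁)/(k₂−k₁).
= ln(0.193/2.02)/(0.193−2.02) = ln(0.09554)/-1.827 = -2.348/-1.827 = 1.29 h.

1.29 h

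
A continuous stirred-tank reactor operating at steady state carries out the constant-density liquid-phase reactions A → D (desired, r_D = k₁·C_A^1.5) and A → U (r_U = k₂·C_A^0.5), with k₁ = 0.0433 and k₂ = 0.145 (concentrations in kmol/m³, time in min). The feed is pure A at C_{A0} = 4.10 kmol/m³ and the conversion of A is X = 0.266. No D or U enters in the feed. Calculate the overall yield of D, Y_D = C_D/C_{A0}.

0.126

Exit C_A = C_{A0}(1−X) = 4.10×0.734 = 3.009 kmol/m³.
Rates in a CSTR are evaluated at the outlet concentration: r_D = 0.0433×3.009^1.5 = 0.2261, r_U = 0.145×3.009^0.5 = 0.2515.
Fraction of consumed A going to D: r_D/(r_D+r_U) = 0.4733.
C_D = 0.4733·C_{A0}·X = 0.4733×4.10×0.266 = 0.516 kmol/m³; Y_D = C_D/C_{A0} = 0.126.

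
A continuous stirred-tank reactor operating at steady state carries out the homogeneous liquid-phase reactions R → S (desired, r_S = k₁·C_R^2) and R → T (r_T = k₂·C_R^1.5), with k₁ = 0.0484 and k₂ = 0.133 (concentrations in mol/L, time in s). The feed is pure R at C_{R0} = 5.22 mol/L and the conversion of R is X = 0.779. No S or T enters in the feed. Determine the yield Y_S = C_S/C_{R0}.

Exit C_R = C_{R0}(1−X) = 5.22×0.221 = 1.154 mol/L.
In a CSTR the entire volume is at exit conditions, so r_S = 0.0484×1.154^2 = 0.06441 and r_T = 0.133×1.154^1.5 = 0.1648.
Fraction of consumed R going to S: r_S/(r_S+r_T) = 0.2810.
C_S = 0.2810·C_{R0}·X = 0.2810×5.22×0.779 = 1.14 mol/L; Y_S = C_S/C_{R0} = 0.219.

0.219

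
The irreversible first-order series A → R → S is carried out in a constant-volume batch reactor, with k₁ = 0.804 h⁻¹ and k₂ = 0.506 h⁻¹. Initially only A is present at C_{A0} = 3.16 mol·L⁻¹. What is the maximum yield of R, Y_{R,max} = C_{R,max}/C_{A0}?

Evaluating C_R at t_opt = ln(k₂/k₁)/(k₂−k₁) gives C_{R,max}/C_{A0} = (k₁/k₂)^[k₂/(k₂−k₁)].
= (0.804/0.506)^(0.506/(0.506−0.804)) = (1.589)^(-1.698) = 0.4555.

0.456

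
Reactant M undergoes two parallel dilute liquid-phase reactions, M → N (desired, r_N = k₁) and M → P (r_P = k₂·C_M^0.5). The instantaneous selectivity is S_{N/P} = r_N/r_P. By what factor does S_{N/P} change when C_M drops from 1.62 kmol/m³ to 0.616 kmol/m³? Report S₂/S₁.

S_{N/P} = (k₁/k₂)·C_M^-0.5, so S₂/S₁ = (C_{M,2}/C_{M,1})^-0.5.
= (0.616/1.62)^(-0.5) = (0.3802)^(-0.5) = 1.62.

1.62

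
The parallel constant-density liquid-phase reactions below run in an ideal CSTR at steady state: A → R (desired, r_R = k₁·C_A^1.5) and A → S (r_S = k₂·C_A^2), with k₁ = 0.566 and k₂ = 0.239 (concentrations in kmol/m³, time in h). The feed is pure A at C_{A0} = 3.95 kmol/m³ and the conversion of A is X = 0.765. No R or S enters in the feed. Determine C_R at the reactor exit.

Exit C_A = C_{A0}(1−X) = 3.95×0.235 = 0.9283 kmol/m³.
Rates in a CSTR are evaluated at the outlet concentration: r_R = 0.566×0.9283^1.5 = 0.5062, r_S = 0.239×0.9283^2 = 0.2059.
Fraction of consumed A going to R: r_R/(r_R+r_S) = 0.7108.
C_R = 0.7108·C_{A0}·X = 0.7108×3.95×0.765 = 2.15 kmol/m³.

2.15 kmol/m³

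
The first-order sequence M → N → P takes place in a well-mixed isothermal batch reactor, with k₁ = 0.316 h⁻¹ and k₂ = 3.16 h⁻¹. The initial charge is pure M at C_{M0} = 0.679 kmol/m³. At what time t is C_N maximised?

For first-order series the maximum of C_N occurs at t_opt = ln(k₂/k₁)/(k₂−k₁).
= ln(3.16/0.316)/(3.16−0.316) = ln(10.00)/2.844 = 2.303/2.844 = 0.810 h.

0.810 h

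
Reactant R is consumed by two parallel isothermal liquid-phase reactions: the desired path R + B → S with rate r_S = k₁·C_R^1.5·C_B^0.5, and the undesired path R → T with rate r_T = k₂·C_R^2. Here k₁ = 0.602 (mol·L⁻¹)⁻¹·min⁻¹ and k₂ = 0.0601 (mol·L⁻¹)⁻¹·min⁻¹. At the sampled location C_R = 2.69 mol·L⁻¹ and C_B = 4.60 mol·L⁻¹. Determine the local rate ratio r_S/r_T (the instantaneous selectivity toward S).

S_{S/T} = r_S/r_T = (k₁·C_R^1.5·C_B^0.5)/(k₂·C_R^2) = (k₁/k₂)·C_R^-0.5·C_B^0.5.
= (0.602×2.690^1.5×4.600^0.5) / (0.0601×2.690^2) = 5.696/0.4349 = 13.1.
The undesired path is higher order in R, so low C_R (CSTR or dilute feed) favours S.

13.1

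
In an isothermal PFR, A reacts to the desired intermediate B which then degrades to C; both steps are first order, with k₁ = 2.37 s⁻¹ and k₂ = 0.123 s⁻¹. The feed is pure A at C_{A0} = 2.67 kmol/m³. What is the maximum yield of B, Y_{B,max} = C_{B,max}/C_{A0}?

0.850

At the optimum, C_{B,max}/C_{A0} = (k₁/k₂)^[k₂/(k₂−k₁)].
= (2.37/0.123)^(0.123/(0.123−2.37)) = (19.27)^(-0.05474) = 0.8505.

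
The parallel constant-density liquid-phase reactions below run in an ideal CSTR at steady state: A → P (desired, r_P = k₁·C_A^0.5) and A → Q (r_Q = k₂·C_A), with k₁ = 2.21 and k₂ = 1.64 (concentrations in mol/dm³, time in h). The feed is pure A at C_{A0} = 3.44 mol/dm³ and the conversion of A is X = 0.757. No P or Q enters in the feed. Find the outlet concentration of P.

1.55 mol/dm³

Exit C_A = C_{A0}(1−X) = 3.44×0.243 = 0.8359 mol/dm³.
A CSTR operates uniformly at the exit composition, giving r_P = 2.021 and r_Q = 1.371 (each k·C_A^n at C_A = 0.8359).
Fraction of consumed A going to P: r_P/(r_P+r_Q) = 0.5958.
C_P = 0.5958·C_{A0}·X = 0.5958×3.44×0.757 = 1.55 mol/dm³.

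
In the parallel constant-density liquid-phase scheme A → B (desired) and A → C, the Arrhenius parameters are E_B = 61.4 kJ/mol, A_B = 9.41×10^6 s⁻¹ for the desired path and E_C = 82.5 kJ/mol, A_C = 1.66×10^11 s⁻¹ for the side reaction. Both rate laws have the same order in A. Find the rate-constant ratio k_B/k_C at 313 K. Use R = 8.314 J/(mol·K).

0.188

Since both paths have the same order in A, the concentration cancels and S_{B/C} = k_B/k_C = (A_B/A_C)·exp[(E_C−E_B)/(RT)].
(E_C−E_B)/(RT) = (82.5−61.4)×10³/(8.314×313) = 21100/2602 = 8.108.
k_B/k_C = (9.41×10^6/1.66×10^11)·exp(8.108) = 5.669×10^-5 × 3322 = 0.188.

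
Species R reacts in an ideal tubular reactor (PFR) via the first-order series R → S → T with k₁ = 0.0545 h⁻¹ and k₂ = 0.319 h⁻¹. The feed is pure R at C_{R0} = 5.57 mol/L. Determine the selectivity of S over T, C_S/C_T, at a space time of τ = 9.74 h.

The intermediate concentration in a first-order A→B→C sequence is C_S = k₁C_{R0}(e^(−k₁τ) − e^(−k₂τ))/(k₂−k₁).
e^(−k₁τ) = e^(−0.0545×9.74) = e^(−0.5308) = 0.5881; e^(−k₂τ) = e^(−3.107) = 0.04473.
C_S = 0.0545×5.57/(0.319−0.0545) × (0.5881−0.04473) = 1.148×0.5434 = 0.6236 mol/L.
C_R = C_{R0}e^(−k₁τ) = 3.276 mol/L, so C_T = C_{R0}−C_R−C_S = 1.671 mol/L; C_S/C_T = 0.373.

0.373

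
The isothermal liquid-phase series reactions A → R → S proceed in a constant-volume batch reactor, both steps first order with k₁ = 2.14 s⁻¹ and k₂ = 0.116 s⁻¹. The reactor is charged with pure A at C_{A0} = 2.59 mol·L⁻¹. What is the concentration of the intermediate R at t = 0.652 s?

1.86 mol·L⁻¹

The intermediate concentration in a first-order A→B→C sequence is C_R = k₁C_{A0}(e^(−k₁t) − e^(−k₂t))/(k₂−k₁).
e^(−k₁t) = e^(−2.14×0.652) = e^(−1.395) = 0.2478; e^(−k₂t) = e^(−0.07563) = 0.9272.
C_R = 2.14×2.59/(0.116−2.14) × (0.2478−0.9272) = (-2.738)×(-0.6794) = 1.860 mol·L⁻¹.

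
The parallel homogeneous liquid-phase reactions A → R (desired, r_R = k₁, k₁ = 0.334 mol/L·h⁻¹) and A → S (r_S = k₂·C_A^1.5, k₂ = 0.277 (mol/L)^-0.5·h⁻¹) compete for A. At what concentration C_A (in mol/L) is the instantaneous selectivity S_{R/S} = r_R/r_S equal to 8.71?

S_{R/S} = (k₁/k₂)·C_A^-1.5 ⇒ C_A = (S·k₂/k₁)^(1/(-1.5)).
= (8.71×0.277/0.334)^(-0.6667) = (7.224)^(-0.6667) = 0.268 mol/L.

0.268 mol/L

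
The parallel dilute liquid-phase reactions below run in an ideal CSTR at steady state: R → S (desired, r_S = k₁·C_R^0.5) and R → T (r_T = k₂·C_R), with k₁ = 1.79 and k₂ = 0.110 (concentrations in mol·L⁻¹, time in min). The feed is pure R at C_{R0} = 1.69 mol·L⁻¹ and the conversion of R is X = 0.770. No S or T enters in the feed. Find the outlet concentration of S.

Exit C_R = C_{R0}(1−X) = 1.69×0.230 = 0.3887 mol·L⁻¹.
A CSTR operates uniformly at the exit composition, giving r_S = 1.116 and r_T = 0.04276 (each k·C_R^n at C_R = 0.3887).
Fraction of consumed R going to S: r_S/(r_S+r_T) = 0.9631.
C_S = 0.9631·C_{R0}·X = 0.9631×1.69×0.770 = 1.25 mol·L⁻¹.

1.25 mol·L⁻¹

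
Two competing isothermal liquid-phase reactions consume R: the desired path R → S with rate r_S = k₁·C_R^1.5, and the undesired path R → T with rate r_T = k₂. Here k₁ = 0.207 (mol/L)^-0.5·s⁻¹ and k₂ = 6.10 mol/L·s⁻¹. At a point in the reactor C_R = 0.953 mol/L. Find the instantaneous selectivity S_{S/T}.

S_{S/T} = r_S/r_T = (k₁·C_R^1.5)/(k₂) = (k₁/k₂)·C_R^1.5.
= (0.207×0.9530^1.5) / (6.10) = 0.1926/6.100 = 0.0316.
Since the desired path is higher order in R, keeping C_R high (PFR or concentrated feed) favours S.

0.0316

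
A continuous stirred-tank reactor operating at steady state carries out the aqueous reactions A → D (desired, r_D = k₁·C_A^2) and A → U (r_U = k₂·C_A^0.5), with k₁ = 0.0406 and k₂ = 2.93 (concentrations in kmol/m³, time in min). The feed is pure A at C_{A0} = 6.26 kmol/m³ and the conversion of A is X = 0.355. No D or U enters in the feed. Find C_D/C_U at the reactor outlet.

Exit C_A = C_{A0}(1−X) = 6.26×0.645 = 4.038 kmol/m³.
In a CSTR the entire volume is at exit conditions, so r_D = 0.0406×4.038^2 = 0.6619 and r_U = 2.93×4.038^0.5 = 5.888.
Overall selectivity = C_D/C_U = r_Dτ/(r_Uτ) = r_D/r_U = 0.112.

0.112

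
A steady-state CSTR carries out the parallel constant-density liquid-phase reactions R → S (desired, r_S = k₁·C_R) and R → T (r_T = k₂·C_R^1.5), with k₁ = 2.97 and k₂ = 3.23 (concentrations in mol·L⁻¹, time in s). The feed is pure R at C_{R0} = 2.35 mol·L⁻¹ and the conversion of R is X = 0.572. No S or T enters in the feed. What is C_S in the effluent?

Exit C_R = C_{R0}(1−X) = 2.35×0.428 = 1.006 mol·L⁻¹.
A CSTR operates uniformly at the exit composition, giving r_S = 2.987 and r_T = 3.258 (each k·C_R^n at C_R = 1.006).
Fraction of consumed R going to S: r_S/(r_S+r_T) = 0.4783.
C_S = 0.4783·C_{R0}·X = 0.4783×2.35×0.572 = 0.643 mol·L⁻¹.

0.643 mol·L⁻¹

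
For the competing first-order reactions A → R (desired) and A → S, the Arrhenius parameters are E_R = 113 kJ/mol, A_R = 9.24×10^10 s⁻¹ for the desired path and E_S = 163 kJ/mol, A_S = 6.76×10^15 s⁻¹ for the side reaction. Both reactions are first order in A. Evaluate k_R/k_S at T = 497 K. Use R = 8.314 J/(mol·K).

2.46

With equal orders, S_{R/S} = k_R/k_S = (A_R/A_S)·exp[(E_S−E_R)/(RT)].
(E_S−E_R)/(RT) = (163−113)×10³/(8.314×497) = 50000/4132 = 12.10.
k_R/k_S = (9.24×10^10/6.76×10^15)·exp(12.10) = 1.367×10^-5 × 1.800×10^5 = 2.46.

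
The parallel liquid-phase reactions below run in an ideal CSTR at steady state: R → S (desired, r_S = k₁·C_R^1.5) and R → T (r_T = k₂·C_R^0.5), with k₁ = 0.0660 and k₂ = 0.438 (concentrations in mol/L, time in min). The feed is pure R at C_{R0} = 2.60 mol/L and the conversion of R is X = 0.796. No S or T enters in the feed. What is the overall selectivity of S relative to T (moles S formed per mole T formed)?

Exit C_R = C_{R0}(1−X) = 2.60×0.204 = 0.5304 mol/L.
A CSTR operates uniformly at the exit composition, giving r_S = 0.02549 and r_T = 0.3190 (each k·C_R^n at C_R = 0.5304).
Overall selectivity = C_S/C_T = r_Sτ/(r_Tτ) = r_S/r_T = 0.0799.

0.0799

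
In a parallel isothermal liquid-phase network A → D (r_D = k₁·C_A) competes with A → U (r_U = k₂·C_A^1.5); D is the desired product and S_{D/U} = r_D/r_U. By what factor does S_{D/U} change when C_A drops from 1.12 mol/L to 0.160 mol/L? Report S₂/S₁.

S_{D/U} = (k₁/k₂)·C_A^-0.5, so S₂/S₁ = (C_{A,2}/C_{A,1})^-0.5.
= (0.160/1.12)^(-0.5) = (0.1429)^(-0.5) = 2.65.

2.65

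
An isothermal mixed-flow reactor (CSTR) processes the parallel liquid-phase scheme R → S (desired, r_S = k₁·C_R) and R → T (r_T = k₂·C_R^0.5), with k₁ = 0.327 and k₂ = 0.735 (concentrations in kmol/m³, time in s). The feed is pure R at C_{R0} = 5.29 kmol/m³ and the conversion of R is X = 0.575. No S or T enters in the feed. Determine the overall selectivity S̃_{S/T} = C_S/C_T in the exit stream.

0.667

Exit C_R = C_{R0}(1−X) = 5.29×0.425 = 2.248 kmol/m³.
Rates in a CSTR are evaluated at the outlet concentration: r_S = 0.327×2.248 = 0.7352, r_T = 0.735×2.248^0.5 = 1.102.
Overall selectivity = C_S/C_T = r_Sτ/(r_Tτ) = r_S/r_T = 0.667.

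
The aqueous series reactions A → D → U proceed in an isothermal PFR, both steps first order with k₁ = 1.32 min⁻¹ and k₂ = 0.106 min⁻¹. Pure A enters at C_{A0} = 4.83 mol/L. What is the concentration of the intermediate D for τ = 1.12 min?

3.47 mol/L

For first-order series with pure A initially, C_D(τ) = k₁C_{A0}/(k₂−k₁)·(e^(−k₁τ) − e^(−k₂τ)).
e^(−k₁τ) = e^(−1.32×1.12) = e^(−1.478) = 0.2280; e^(−k₂τ) = e^(−0.1187) = 0.8881.
C_D = 1.32×4.83/(0.106−1.32) × (0.2280−0.8881) = (-5.252)×(-0.6601) = 3.466 mol/L.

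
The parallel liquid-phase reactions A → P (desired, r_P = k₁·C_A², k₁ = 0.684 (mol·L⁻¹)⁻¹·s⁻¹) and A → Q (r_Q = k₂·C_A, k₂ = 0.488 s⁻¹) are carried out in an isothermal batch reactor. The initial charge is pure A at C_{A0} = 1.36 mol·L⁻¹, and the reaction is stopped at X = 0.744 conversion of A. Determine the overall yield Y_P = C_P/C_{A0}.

C_A = C_{A0}(1−X) = 0.3482 mol·L⁻¹.
Along a PFR/batch, dC_Q/dC_A = −r_Q/(r_P+r_Q) = −k₂/(k₂+k₁·C_A).
Integrating from C_{A0} to C_A: C_Q = (0.488/0.684)·ln[(0.488+0.684·1.36)/(0.488+0.684·0.348)] = 0.7135·ln(1.418/0.7261) = 0.4776 mol·L⁻¹.
Then C_P = (C_{A0}−C_A) − C_Q = 1.012 − 0.4776 = 0.5342 mol·L⁻¹.
Y_P = C_P/C_{A0} = 0.5342/1.36 = 0.393.

0.393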